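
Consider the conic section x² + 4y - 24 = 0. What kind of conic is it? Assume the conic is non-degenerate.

No xy term. Coefficients of x² and y² are A = 1, C = 0.
Exactly one squared variable ⇒ parabola.

parabola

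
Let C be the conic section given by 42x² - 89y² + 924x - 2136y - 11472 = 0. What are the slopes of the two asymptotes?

√3738/89 and -√3738/89

42(x² + 22x) -89(y² + 24y) = 11472
Completing the square gives 42(x + 11)² -89(y + 12)² = 11472 + 5082 - 12816 = 3738.
Divide through by 3738 to get (x + 11)²/89 - (y + 12)²/42 = 1.
Hyperbola, center (-11, -12), transverse axis horizontal; a² = 89, b² = 42.
For a horizontal hyperbola the asymptotes have slope ±b/a.
Here that is ±√42/√89 = ±√3738/89.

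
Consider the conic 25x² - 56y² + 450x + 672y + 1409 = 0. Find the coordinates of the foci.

(-9, -3) and (-9, 15)

Rearranging, 25(x² + 18x) -56(y² - 12y) = -1409.
Completing the square gives 25(x + 9)² -56(y - 6)² = -1409 + 2025 - 2016 = -1400.
Divide through by -1400 to get (y - 6)²/25 - (x + 9)²/56 = 1.
Hyperbola, center (-9, 6), transverse axis vertical; a² = 25, b² = 56.
c² = a² + b² = 25 + 56 = 81, so c = 9.
Foci lie on the vertical axis through the center: (h, k ± c).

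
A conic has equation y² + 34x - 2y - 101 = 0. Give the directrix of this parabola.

x = 23/2

Only y is squared. Complete the square in y: (y - 1)² = -34(x - 3).
Vertex (3, 1); 4p = -34 so p = -17/2. Opens left.
Directrix is the vertical line x = h − p = 3 − (-17/2) = 23/2.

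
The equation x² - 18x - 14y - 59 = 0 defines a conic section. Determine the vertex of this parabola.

(9, -10)

Only x is squared. Complete the square in x: (x - 9)² = 14(y + 10).
Vertex (9, -10); 4p = 14 so p = 7/2. Opens up.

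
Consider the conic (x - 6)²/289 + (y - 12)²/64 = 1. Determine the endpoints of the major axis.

(-11, 12) and (23, 12)

Center (6, 12). The larger denominator 289 sits under the x-term, so the major axis is horizontal; a² = 289, b² = 64.
a = 17. Vertices at (h ± a, k).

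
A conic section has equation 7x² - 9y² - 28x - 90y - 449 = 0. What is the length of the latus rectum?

Rearranging, 7(x² - 4x) -9(y² + 10y) = 449.
Complete the square in x and y: 7(x - 2)² -9(y + 5)² = 449 + 28 - 225 = 252
Divide by 252: (x - 2)²/36 - (y + 5)²/28 = 1
Hyperbola, center (2, -5), transverse axis horizontal; a² = 36, b² = 28.
Latus rectum length = 2b²/a = 2·28/6 = 28/3.

28/3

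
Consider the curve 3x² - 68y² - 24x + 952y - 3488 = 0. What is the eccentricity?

Rearranging, 3(x² - 8x) -68(y² - 14y) = 3488.
3(x - 4)² -68(y - 7)² = 3488 + 48 - 3332 = 204
Divide by 204: (x - 4)²/68 - (y - 7)²/3 = 1
Hyperbola, center (4, 7), transverse axis horizontal; a² = 68, b² = 3.
c² = a² + b² = 71, so c = √71.
e = c/a = √71/2√17 = √1207/34.

e = √1207/34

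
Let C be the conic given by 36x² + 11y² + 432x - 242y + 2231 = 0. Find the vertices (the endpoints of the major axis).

Group the x- and y-terms: 36(x² + 12x) + 11(y² - 22y) = -2231
36(x + 6)² + 11(y - 11)² = -2231 + 1296 + 1331 = 396
Dividing both sides by 396: (x + 6)²/11 + (y - 11)²/36 = 1
Ellipse, center (-6, 11), major axis vertical; a² = 36, b² = 11.
a = 6. Vertices at (h, k ± a).

(-6, 5) and (-6, 17)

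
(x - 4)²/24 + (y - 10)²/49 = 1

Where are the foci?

(4, 5) and (4, 15)

Center (4, 10). The larger denominator 49 sits under the y-term, so the major axis is vertical; a² = 49, b² = 24.
c² = a² - b² = 49 - 24 = 25, so c = 5.
Foci lie on the vertical axis through the center: (h, k ± c).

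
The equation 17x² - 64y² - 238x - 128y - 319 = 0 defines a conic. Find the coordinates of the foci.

Rearranging, 17(x² - 14x) -64(y² + 2y) = 319.
Completing the square gives 17(x - 7)² -64(y + 1)² = 319 + 833 - 64 = 1088.
Dividing both sides by 1088: (x - 7)²/64 - (y + 1)²/17 = 1
Hyperbola, center (7, -1), transverse axis horizontal; a² = 64, b² = 17.
c² = a² + b² = 64 + 17 = 81, so c = 9.
Foci lie on the horizontal axis through the center: (h ± c, k).

(-2, -1) and (16, -1)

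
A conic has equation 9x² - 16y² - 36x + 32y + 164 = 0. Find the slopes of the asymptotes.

Group the x- and y-terms: 9(x² - 4x) -16(y² - 2y) = -164
Completing the square gives 9(x - 2)² -16(y - 1)² = -164 + 36 - 16 = -144.
Divide through by -144 to get (y - 1)²/9 - (x - 2)²/16 = 1.
Hyperbola, center (2, 1), transverse axis vertical; a² = 9, b² = 16.
For a vertical hyperbola the asymptotes have slope ±a/b.
Here that is ±3/4.

3/4 and -3/4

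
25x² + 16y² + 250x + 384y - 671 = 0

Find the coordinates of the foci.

(-5, -21) and (-5, -3)

25(x² + 10x) + 16(y² + 24y) = 671
Completing the square gives 25(x + 5)² + 16(y + 12)² = 671 + 625 + 2304 = 3600.
Divide through by 3600 to get (x + 5)²/144 + (y + 12)²/225 = 1.
Ellipse, center (-5, -12), major axis vertical; a² = 225, b² = 144.
c² = a² - b² = 225 - 144 = 81, so c = 9.
Foci lie on the vertical axis through the center: (h, k ± c).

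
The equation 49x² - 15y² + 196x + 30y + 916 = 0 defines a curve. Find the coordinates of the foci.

(-2, -7) and (-2, 9)

Collect terms: 49(x² + 4x) -15(y² - 2y) = -916
Completing the square gives 49(x + 2)² -15(y - 1)² = -916 + 196 - 15 = -735.
Divide by -735: (y - 1)²/49 - (x + 2)²/15 = 1
Hyperbola, center (-2, 1), transverse axis vertical; a² = 49, b² = 15.
c² = a² + b² = 49 + 15 = 64, so c = 8.
Foci lie on the vertical axis through the center: (h, k ± c).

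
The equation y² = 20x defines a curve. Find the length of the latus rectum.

20

Vertex (0, 0); 4p = 20 so p = 5. Opens right.
Latus rectum length = |4p| = 20.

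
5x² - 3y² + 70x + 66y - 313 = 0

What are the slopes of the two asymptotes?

√15/3 and -√15/3

Group the x- and y-terms: 5(x² + 14x) -3(y² - 22y) = 313
Complete the square in x and y: 5(x + 7)² -3(y - 11)² = 313 + 245 - 363 = 195
Dividing both sides by 195: (x + 7)²/39 - (y - 11)²/65 = 1
Hyperbola, center (-7, 11), transverse axis horizontal; a² = 39, b² = 65.
For a horizontal hyperbola the asymptotes have slope ±b/a.
Here that is ±√65/√39 = ±√15/3.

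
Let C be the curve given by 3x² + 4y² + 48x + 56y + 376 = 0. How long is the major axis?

4

Collect terms: 3(x² + 16x) + 4(y² + 14y) = -376
Complete the square: 3(x + 8)² + 4(y + 7)² = -376 + 192 + 196 = 12
Divide through by 12 to get (x + 8)²/4 + (y + 7)²/3 = 1.
Ellipse, center (-8, -7), major axis horizontal; a² = 4, b² = 3.
a² = 4 so a = 2; the major axis has length 2a = 4.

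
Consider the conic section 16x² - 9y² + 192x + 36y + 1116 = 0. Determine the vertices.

(-6, -6) and (-6, 10)

Rearranging, 16(x² + 12x) -9(y² - 4y) = -1116.
Completing the square gives 16(x + 6)² -9(y - 2)² = -1116 + 576 - 36 = -576.
Divide through by -576 to get (y - 2)²/64 - (x + 6)²/36 = 1.
Hyperbola, center (-6, 2), transverse axis vertical; a² = 64, b² = 36.
a = 8. Vertices at (h, k ± a).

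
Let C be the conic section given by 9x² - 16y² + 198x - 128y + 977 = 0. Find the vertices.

Collect terms: 9(x² + 22x) -16(y² + 8y) = -977
Completing the square gives 9(x + 11)² -16(y + 4)² = -977 + 1089 - 256 = -144.
Dividing both sides by -144: (y + 4)²/9 - (x + 11)²/16 = 1
Hyperbola, center (-11, -4), transverse axis vertical; a² = 9, b² = 16.
a = 3. Vertices at (h, k ± a).

(-11, -7) and (-11, -1)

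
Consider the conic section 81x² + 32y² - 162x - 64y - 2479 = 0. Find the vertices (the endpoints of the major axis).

Group: 81(x² - 2x) + 32(y² - 2y) = 2479
Complete the square in x and y: 81(x - 1)² + 32(y - 1)² = 2479 + 81 + 32 = 2592
Dividing both sides by 2592: (x - 1)²/32 + (y - 1)²/81 = 1
Ellipse, center (1, 1), major axis vertical; a² = 81, b² = 32.
a = 9. Vertices at (h, k ± a).

(1, -8) and (1, 10)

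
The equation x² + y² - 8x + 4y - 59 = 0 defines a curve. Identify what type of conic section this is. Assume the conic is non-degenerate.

circle

No xy term. Coefficients of x² and y² are A = 1, C = 1.
A = C (same sign) ⇒ circle.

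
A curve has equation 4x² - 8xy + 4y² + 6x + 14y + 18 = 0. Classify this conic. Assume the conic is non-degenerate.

parabola

A = 4, B = -8, C = 4.
Discriminant B² − 4AC = (-8)² − 4·4·4 = 0.
B² − 4AC = 0 ⇒ parabola.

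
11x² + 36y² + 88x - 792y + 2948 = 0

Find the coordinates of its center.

Group: 11(x² + 8x) + 36(y² - 22y) = -2948
11(x + 4)² + 36(y - 11)² = -2948 + 176 + 4356 = 1584
Dividing both sides by 1584: (x + 4)²/144 + (y - 11)²/44 = 1
Ellipse with center (-4, 11).

(-4, 11)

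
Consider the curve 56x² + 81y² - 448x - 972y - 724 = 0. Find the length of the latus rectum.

56(x² - 8x) + 81(y² - 12y) = 724
Complete the square: 56(x - 4)² + 81(y - 6)² = 724 + 896 + 2916 = 4536
Dividing both sides by 4536: (x - 4)²/81 + (y - 6)²/56 = 1
Ellipse, center (4, 6), major axis horizontal; a² = 81, b² = 56.
Latus rectum length = 2b²/a = 2·56/9 = 112/9.

112/9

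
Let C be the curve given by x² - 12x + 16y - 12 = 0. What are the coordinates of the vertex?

(6, 3)

Only x is squared. Complete the square in x: (x - 6)² = -16(y - 3).
Vertex (6, 3); 4p = -16 so p = -4. Opens down.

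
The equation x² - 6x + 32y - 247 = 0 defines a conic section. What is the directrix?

y = 16

Only x is squared. Complete the square in x: (x - 3)² = -32(y - 8).
Vertex (3, 8); 4p = -32 so p = -8. Opens down.
Directrix is the horizontal line y = k − p = 8 − (-8) = 16.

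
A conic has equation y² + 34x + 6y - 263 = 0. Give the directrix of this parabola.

x = 33/2

Only y is squared. Complete the square in y: (y + 3)² = -34(x - 8).
Vertex (8, -3); 4p = -34 so p = -17/2. Opens left.
Directrix is the vertical line x = h − p = 8 − (-17/2) = 33/2.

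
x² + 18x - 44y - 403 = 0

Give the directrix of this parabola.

Only x is squared. Complete the square in x: (x + 9)² = 44(y + 11).
Vertex (-9, -11); 4p = 44 so p = 11. Opens up.
Directrix is the horizontal line y = k − p = -11 − (11) = -22.

y = -22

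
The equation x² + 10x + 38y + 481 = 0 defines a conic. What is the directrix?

Only x is squared. Complete the square in x: (x + 5)² = -38(y + 12).
Vertex (-5, -12); 4p = -38 so p = -19/2. Opens down.
Directrix is the horizontal line y = k − p = -12 − (-19/2) = -5/2.

y = -5/2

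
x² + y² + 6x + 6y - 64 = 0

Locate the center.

Rearranging, (x² + 6x) + (y² + 6y) = 64.
Complete the square in x and y: (x + 3)² + (y + 3)² = 64 + 9 + 9 = 82
So (x + 3)² + (y + 3)² = 82.
Circle centered at (-3, -3) with r² = 82.

(-3, -3)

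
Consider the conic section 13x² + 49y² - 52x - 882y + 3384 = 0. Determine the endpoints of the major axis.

Group the x- and y-terms: 13(x² - 4x) + 49(y² - 18y) = -3384
Completing the square gives 13(x - 2)² + 49(y - 9)² = -3384 + 52 + 3969 = 637.
Dividing both sides by 637: (x - 2)²/49 + (y - 9)²/13 = 1
Ellipse, center (2, 9), major axis horizontal; a² = 49, b² = 13.
a = 7. Vertices at (h ± a, k).

(-5, 9) and (9, 9)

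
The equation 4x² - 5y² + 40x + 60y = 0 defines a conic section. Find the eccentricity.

e = 3/2

Collect terms: 4(x² + 10x) -5(y² - 12y) = 0
Complete the square in x and y: 4(x + 5)² -5(y - 6)² = 0 + 100 - 180 = -80
Dividing both sides by -80: (y - 6)²/16 - (x + 5)²/20 = 1
Hyperbola, center (-5, 6), transverse axis vertical; a² = 16, b² = 20.
c² = a² + b² = 36, so c = 6.
e = c/a = 6/4 = 3/2.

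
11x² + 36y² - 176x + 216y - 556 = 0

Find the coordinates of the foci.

(-2, -3) and (18, -3)

Group the x- and y-terms: 11(x² - 16x) + 36(y² + 6y) = 556
Completing the square gives 11(x - 8)² + 36(y + 3)² = 556 + 704 + 324 = 1584.
Divide by 1584: (x - 8)²/144 + (y + 3)²/44 = 1
Ellipse, center (8, -3), major axis horizontal; a² = 144, b² = 44.
c² = a² - b² = 144 - 44 = 100, so c = 10.
Foci lie on the horizontal axis through the center: (h ± c, k).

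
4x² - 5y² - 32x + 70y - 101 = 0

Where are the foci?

(4, 1) and (4, 13)

Group: 4(x² - 8x) -5(y² - 14y) = 101
4(x - 4)² -5(y - 7)² = 101 + 64 - 245 = -80
Divide by -80: (y - 7)²/16 - (x - 4)²/20 = 1
Hyperbola, center (4, 7), transverse axis vertical; a² = 16, b² = 20.
c² = a² + b² = 16 + 20 = 36, so c = 6.
Foci lie on the vertical axis through the center: (h, k ± c).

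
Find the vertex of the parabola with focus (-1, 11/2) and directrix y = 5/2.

(-1, 4)

The vertex is the midpoint between the focus and the directrix along the axis of symmetry.
Axis is vertical (directrix is horizontal). Vertex y-coordinate = (11/2 + 5/2)/2 = 4; x-coordinate = -1.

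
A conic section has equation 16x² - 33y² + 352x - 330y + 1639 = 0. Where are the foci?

(-11, -12) and (-11, 2)

Group the x- and y-terms: 16(x² + 22x) -33(y² + 10y) = -1639
Complete the square in x and y: 16(x + 11)² -33(y + 5)² = -1639 + 1936 - 825 = -528
Divide by -528: (y + 5)²/16 - (x + 11)²/33 = 1
Hyperbola, center (-11, -5), transverse axis vertical; a² = 16, b² = 33.
c² = a² + b² = 16 + 33 = 49, so c = 7.
Foci lie on the vertical axis through the center: (h, k ± c).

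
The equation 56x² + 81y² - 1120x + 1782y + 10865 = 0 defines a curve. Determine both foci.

(5, -11) and (15, -11)

Collect terms: 56(x² - 20x) + 81(y² + 22y) = -10865
Completing the square gives 56(x - 10)² + 81(y + 11)² = -10865 + 5600 + 9801 = 4536.
Divide through by 4536 to get (x - 10)²/81 + (y + 11)²/56 = 1.
Ellipse, center (10, -11), major axis horizontal; a² = 81, b² = 56.
c² = a² - b² = 81 - 56 = 25, so c = 5.
Foci lie on the horizontal axis through the center: (h ± c, k).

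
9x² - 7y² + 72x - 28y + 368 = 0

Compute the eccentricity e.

Rearranging, 9(x² + 8x) -7(y² + 4y) = -368.
Complete the square in x and y: 9(x + 4)² -7(y + 2)² = -368 + 144 - 28 = -252
Divide through by -252 to get (y + 2)²/36 - (x + 4)²/28 = 1.
Hyperbola, center (-4, -2), transverse axis vertical; a² = 36, b² = 28.
c² = a² + b² = 64, so c = 8.
e = c/a = 8/6 = 4/3.

e = 4/3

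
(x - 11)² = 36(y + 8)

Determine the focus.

Vertex (11, -8); 4p = 36 so p = 9. Opens up.
Focus is p units from the vertex along the axis: (h, k + p).

(11, 1)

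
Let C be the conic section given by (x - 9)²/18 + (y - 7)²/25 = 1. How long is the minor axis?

Center (9, 7). The larger denominator 25 sits under the y-term, so the major axis is vertical; a² = 25, b² = 18.
b² = 18 so b = 3√2; the minor axis has length 2b = 6√2.

6√2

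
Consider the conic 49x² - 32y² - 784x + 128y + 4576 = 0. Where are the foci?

Group the x- and y-terms: 49(x² - 16x) -32(y² - 4y) = -4576
Completing the square gives 49(x - 8)² -32(y - 2)² = -4576 + 3136 - 128 = -1568.
Dividing both sides by -1568: (y - 2)²/49 - (x - 8)²/32 = 1
Hyperbola, center (8, 2), transverse axis vertical; a² = 49, b² = 32.
c² = a² + b² = 49 + 32 = 81, so c = 9.
Foci lie on the vertical axis through the center: (h, k ± c).

(8, -7) and (8, 11)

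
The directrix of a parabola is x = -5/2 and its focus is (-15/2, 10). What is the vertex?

The vertex is the midpoint between the focus and the directrix along the axis of symmetry.
Axis is horizontal (directrix is vertical). Vertex x-coordinate = (-15/2 + (-5/2))/2 = -5; y-coordinate = 10.

(-5, 10)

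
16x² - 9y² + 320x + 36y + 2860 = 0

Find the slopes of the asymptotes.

Group: 16(x² + 20x) -9(y² - 4y) = -2860
Completing the square gives 16(x + 10)² -9(y - 2)² = -2860 + 1600 - 36 = -1296.
Divide by -1296: (y - 2)²/144 - (x + 10)²/81 = 1
Hyperbola, center (-10, 2), transverse axis vertical; a² = 144, b² = 81.
For a vertical hyperbola the asymptotes have slope ±a/b.
Here that is ±12/9 = ±4/3.

4/3 and -4/3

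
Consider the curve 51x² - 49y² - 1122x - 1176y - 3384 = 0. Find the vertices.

(4, -12) and (18, -12)

Collect terms: 51(x² - 22x) -49(y² + 24y) = 3384
51(x - 11)² -49(y + 12)² = 3384 + 6171 - 7056 = 2499
Dividing both sides by 2499: (x - 11)²/49 - (y + 12)²/51 = 1
Hyperbola, center (11, -12), transverse axis horizontal; a² = 49, b² = 51.
a = 7. Vertices at (h ± a, k).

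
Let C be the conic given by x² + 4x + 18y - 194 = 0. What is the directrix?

Only x is squared. Complete the square in x: (x + 2)² = -18(y - 11).
Vertex (-2, 11); 4p = -18 so p = -9/2. Opens down.
Directrix is the horizontal line y = k − p = 11 − (-9/2) = 31/2.

y = 31/2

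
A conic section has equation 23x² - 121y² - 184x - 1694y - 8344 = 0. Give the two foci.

(-8, -7) and (16, -7)

23(x² - 8x) -121(y² + 14y) = 8344
Complete the square in x and y: 23(x - 4)² -121(y + 7)² = 8344 + 368 - 5929 = 2783
Divide through by 2783 to get (x - 4)²/121 - (y + 7)²/23 = 1.
Hyperbola, center (4, -7), transverse axis horizontal; a² = 121, b² = 23.
c² = a² + b² = 121 + 23 = 144, so c = 12.
Foci lie on the horizontal axis through the center: (h ± c, k).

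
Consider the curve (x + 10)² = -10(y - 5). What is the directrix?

Vertex (-10, 5); 4p = -10 so p = -5/2. Opens down.
Directrix is the horizontal line y = k − p = 5 − (-5/2) = 15/2.

y = 15/2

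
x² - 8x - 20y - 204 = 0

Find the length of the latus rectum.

Only x is squared. Complete the square in x: (x - 4)² = 20(y + 11).
Vertex (4, -11); 4p = 20 so p = 5. Opens up.
Latus rectum length = |4p| = 20.

20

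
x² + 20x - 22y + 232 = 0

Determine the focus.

Only x is squared. Complete the square in x: (x + 10)² = 22(y - 6).
Vertex (-10, 6); 4p = 22 so p = 11/2. Opens up.
Focus is p units from the vertex along the axis: (h, k + p).

(-10, 23/2)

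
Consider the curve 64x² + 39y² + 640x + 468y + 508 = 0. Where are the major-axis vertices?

(-5, -14) and (-5, 2)

Group: 64(x² + 10x) + 39(y² + 12y) = -508
Completing the square gives 64(x + 5)² + 39(y + 6)² = -508 + 1600 + 1404 = 2496.
Dividing both sides by 2496: (x + 5)²/39 + (y + 6)²/64 = 1
Ellipse, center (-5, -6), major axis vertical; a² = 64, b² = 39.
a = 8. Vertices at (h, k ± a).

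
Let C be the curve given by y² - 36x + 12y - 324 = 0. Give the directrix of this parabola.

Only y is squared. Complete the square in y: (y + 6)² = 36(x + 10).
Vertex (-10, -6); 4p = 36 so p = 9. Opens right.
Directrix is the vertical line x = h − p = -10 − (9) = -19.

x = -19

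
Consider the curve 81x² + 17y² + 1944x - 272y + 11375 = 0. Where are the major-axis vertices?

Rearranging, 81(x² + 24x) + 17(y² - 16y) = -11375.
81(x + 12)² + 17(y - 8)² = -11375 + 11664 + 1088 = 1377
Divide by 1377: (x + 12)²/17 + (y - 8)²/81 = 1
Ellipse, center (-12, 8), major axis vertical; a² = 81, b² = 17.
a = 9. Vertices at (h, k ± a).

(-12, -1) and (-12, 17)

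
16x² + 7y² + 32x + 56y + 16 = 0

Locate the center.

Rearranging, 16(x² + 2x) + 7(y² + 8y) = -16.
16(x + 1)² + 7(y + 4)² = -16 + 16 + 112 = 112
Dividing both sides by 112: (x + 1)²/7 + (y + 4)²/16 = 1
Ellipse with center (-1, -4).

(-1, -4)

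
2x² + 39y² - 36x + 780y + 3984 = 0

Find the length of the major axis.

Collect terms: 2(x² - 18x) + 39(y² + 20y) = -3984
Completing the square gives 2(x - 9)² + 39(y + 10)² = -3984 + 162 + 3900 = 78.
Divide by 78: (x - 9)²/39 + (y + 10)²/2 = 1
Ellipse, center (9, -10), major axis horizontal; a² = 39, b² = 2.
a² = 39 so a = √39; the major axis has length 2a = 2√39.

2√39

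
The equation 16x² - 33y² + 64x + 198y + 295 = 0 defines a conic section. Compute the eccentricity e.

Rearranging, 16(x² + 4x) -33(y² - 6y) = -295.
Complete the square in x and y: 16(x + 2)² -33(y - 3)² = -295 + 64 - 297 = -528
Dividing both sides by -528: (y - 3)²/16 - (x + 2)²/33 = 1
Hyperbola, center (-2, 3), transverse axis vertical; a² = 16, b² = 33.
c² = a² + b² = 49, so c = 7.
e = c/a = 7/4.

e = 7/4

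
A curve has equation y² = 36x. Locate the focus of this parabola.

Vertex (0, 0); 4p = 36 so p = 9. Opens right.
Focus is p units from the vertex along the axis: (h + p, k).

(9, 0)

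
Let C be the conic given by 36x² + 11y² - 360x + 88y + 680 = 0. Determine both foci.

36(x² - 10x) + 11(y² + 8y) = -680
Completing the square gives 36(x - 5)² + 11(y + 4)² = -680 + 900 + 176 = 396.
Divide through by 396 to get (x - 5)²/11 + (y + 4)²/36 = 1.
Ellipse, center (5, -4), major axis vertical; a² = 36, b² = 11.
c² = a² - b² = 36 - 11 = 25, so c = 5.
Foci lie on the vertical axis through the center: (h, k ± c).

(5, -9) and (5, 1)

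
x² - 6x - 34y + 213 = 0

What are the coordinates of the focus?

Only x is squared. Complete the square in x: (x - 3)² = 34(y - 6).
Vertex (3, 6); 4p = 34 so p = 17/2. Opens up.
Focus is p units from the vertex along the axis: (h, k + p).

(3, 29/2)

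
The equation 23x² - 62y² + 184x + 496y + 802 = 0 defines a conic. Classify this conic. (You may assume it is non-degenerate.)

hyperbola

No xy term. Coefficients of x² and y² are A = 23, C = -62.
A and C have opposite signs ⇒ hyperbola.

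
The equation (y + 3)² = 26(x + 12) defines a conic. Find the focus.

Vertex (-12, -3); 4p = 26 so p = 13/2. Opens right.
Focus is p units from the vertex along the axis: (h + p, k).

(-11/2, -3)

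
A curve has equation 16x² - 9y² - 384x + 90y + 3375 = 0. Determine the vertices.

Collect terms: 16(x² - 24x) -9(y² - 10y) = -3375
16(x - 12)² -9(y - 5)² = -3375 + 2304 - 225 = -1296
Divide through by -1296 to get (y - 5)²/144 - (x - 12)²/81 = 1.
Hyperbola, center (12, 5), transverse axis vertical; a² = 144, b² = 81.
a = 12. Vertices at (h, k ± a).

(12, -7) and (12, 17)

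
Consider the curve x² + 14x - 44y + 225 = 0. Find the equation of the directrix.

Only x is squared. Complete the square in x: (x + 7)² = 44(y - 4).
Vertex (-7, 4); 4p = 44 so p = 11. Opens up.
Directrix is the horizontal line y = k − p = 4 − (11) = -7.

y = -7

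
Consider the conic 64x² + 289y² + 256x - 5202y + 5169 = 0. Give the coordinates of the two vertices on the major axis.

Group the x- and y-terms: 64(x² + 4x) + 289(y² - 18y) = -5169
Complete the square: 64(x + 2)² + 289(y - 9)² = -5169 + 256 + 23409 = 18496
Divide through by 18496 to get (x + 2)²/289 + (y - 9)²/64 = 1.
Ellipse, center (-2, 9), major axis horizontal; a² = 289, b² = 64.
a = 17. Vertices at (h ± a, k).

(-19, 9) and (15, 9)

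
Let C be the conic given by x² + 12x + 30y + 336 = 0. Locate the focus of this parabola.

(-6, -35/2)

Only x is squared. Complete the square in x: (x + 6)² = -30(y + 10).
Vertex (-6, -10); 4p = -30 so p = -15/2. Opens down.
Focus is p units from the vertex along the axis: (h, k + p).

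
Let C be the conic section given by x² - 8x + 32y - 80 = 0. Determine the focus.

(4, -5)

Only x is squared. Complete the square in x: (x - 4)² = -32(y - 3).
Vertex (4, 3); 4p = -32 so p = -8. Opens down.
Focus is p units from the vertex along the axis: (h, k + p).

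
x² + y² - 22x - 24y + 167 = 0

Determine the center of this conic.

(x² - 22x) + (y² - 24y) = -167
Complete the square in x and y: (x - 11)² + (y - 12)² = -167 + 121 + 144 = 98
So (x - 11)² + (y - 12)² = 98.
Circle centered at (11, 12) with r² = 98.

(11, 12)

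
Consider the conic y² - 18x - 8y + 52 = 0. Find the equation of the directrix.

Only y is squared. Complete the square in y: (y - 4)² = 18(x - 2).
Vertex (2, 4); 4p = 18 so p = 9/2. Opens right.
Directrix is the vertical line x = h − p = 2 − (9/2) = -5/2.

x = -5/2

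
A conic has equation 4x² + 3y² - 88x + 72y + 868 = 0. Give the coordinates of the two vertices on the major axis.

Group: 4(x² - 22x) + 3(y² + 24y) = -868
4(x - 11)² + 3(y + 12)² = -868 + 484 + 432 = 48
Divide by 48: (x - 11)²/12 + (y + 12)²/16 = 1
Ellipse, center (11, -12), major axis vertical; a² = 16, b² = 12.
a = 4. Vertices at (h, k ± a).

(11, -16) and (11, -8)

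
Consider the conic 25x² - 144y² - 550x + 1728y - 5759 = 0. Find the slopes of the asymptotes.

5/12 and -5/12

25(x² - 22x) -144(y² - 12y) = 5759
Complete the square in x and y: 25(x - 11)² -144(y - 6)² = 5759 + 3025 - 5184 = 3600
Divide through by 3600 to get (x - 11)²/144 - (y - 6)²/25 = 1.
Hyperbola, center (11, 6), transverse axis horizontal; a² = 144, b² = 25.
For a horizontal hyperbola the asymptotes have slope ±b/a.
Here that is ±5/12.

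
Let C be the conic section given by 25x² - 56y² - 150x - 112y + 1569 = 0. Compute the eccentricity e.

e = 9/5

Rearranging, 25(x² - 6x) -56(y² + 2y) = -1569.
Completing the square gives 25(x - 3)² -56(y + 1)² = -1569 + 225 - 56 = -1400.
Dividing both sides by -1400: (y + 1)²/25 - (x - 3)²/56 = 1
Hyperbola, center (3, -1), transverse axis vertical; a² = 25, b² = 56.
c² = a² + b² = 81, so c = 9.
e = c/a = 9/5.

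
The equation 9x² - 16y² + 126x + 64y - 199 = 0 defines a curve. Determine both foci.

Group the x- and y-terms: 9(x² + 14x) -16(y² - 4y) = 199
Completing the square gives 9(x + 7)² -16(y - 2)² = 199 + 441 - 64 = 576.
Dividing both sides by 576: (x + 7)²/64 - (y - 2)²/36 = 1
Hyperbola, center (-7, 2), transverse axis horizontal; a² = 64, b² = 36.
c² = a² + b² = 64 + 36 = 100, so c = 10.
Foci lie on the horizontal axis through the center: (h ± c, k).

(-17, 2) and (3, 2)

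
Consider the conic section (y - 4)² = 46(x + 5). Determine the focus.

(13/2, 4)

Vertex (-5, 4); 4p = 46 so p = 23/2. Opens right.
Focus is p units from the vertex along the axis: (h + p, k).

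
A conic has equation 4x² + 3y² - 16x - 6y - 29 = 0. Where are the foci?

Collect terms: 4(x² - 4x) + 3(y² - 2y) = 29
Complete the square in x and y: 4(x - 2)² + 3(y - 1)² = 29 + 16 + 3 = 48
Divide through by 48 to get (x - 2)²/12 + (y - 1)²/16 = 1.
Ellipse, center (2, 1), major axis vertical; a² = 16, b² = 12.
c² = a² - b² = 16 - 12 = 4, so c = 2.
Foci lie on the vertical axis through the center: (h, k ± c).

(2, -1) and (2, 3)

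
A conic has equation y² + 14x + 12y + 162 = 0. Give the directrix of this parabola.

x = -11/2

Only y is squared. Complete the square in y: (y + 6)² = -14(x + 9).
Vertex (-9, -6); 4p = -14 so p = -7/2. Opens left.
Directrix is the vertical line x = h − p = -9 − (-7/2) = -11/2.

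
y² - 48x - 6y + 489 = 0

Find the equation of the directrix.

x = -2

Only y is squared. Complete the square in y: (y - 3)² = 48(x - 10).
Vertex (10, 3); 4p = 48 so p = 12. Opens right.
Directrix is the vertical line x = h − p = 10 − (12) = -2.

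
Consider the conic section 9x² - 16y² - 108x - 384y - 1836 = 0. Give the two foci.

Group the x- and y-terms: 9(x² - 12x) -16(y² + 24y) = 1836
Complete the square: 9(x - 6)² -16(y + 12)² = 1836 + 324 - 2304 = -144
Dividing both sides by -144: (y + 12)²/9 - (x - 6)²/16 = 1
Hyperbola, center (6, -12), transverse axis vertical; a² = 9, b² = 16.
c² = a² + b² = 9 + 16 = 25, so c = 5.
Foci lie on the vertical axis through the center: (h, k ± c).

(6, -17) and (6, -7)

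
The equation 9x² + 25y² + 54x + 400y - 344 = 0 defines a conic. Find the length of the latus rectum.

Collect terms: 9(x² + 6x) + 25(y² + 16y) = 344
Completing the square gives 9(x + 3)² + 25(y + 8)² = 344 + 81 + 1600 = 2025.
Divide through by 2025 to get (x + 3)²/225 + (y + 8)²/81 = 1.
Ellipse, center (-3, -8), major axis horizontal; a² = 225, b² = 81.
Latus rectum length = 2b²/a = 2·81/15 = 54/5.

54/5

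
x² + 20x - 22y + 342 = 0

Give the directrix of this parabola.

Only x is squared. Complete the square in x: (x + 10)² = 22(y - 11).
Vertex (-10, 11); 4p = 22 so p = 11/2. Opens up.
Directrix is the horizontal line y = k − p = 11 − (11/2) = 11/2.

y = 11/2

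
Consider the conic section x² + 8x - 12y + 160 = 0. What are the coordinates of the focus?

Only x is squared. Complete the square in x: (x + 4)² = 12(y - 12).
Vertex (-4, 12); 4p = 12 so p = 3. Opens up.
Focus is p units from the vertex along the axis: (h, k + p).

(-4, 15)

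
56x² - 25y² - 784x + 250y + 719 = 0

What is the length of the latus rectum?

Group: 56(x² - 14x) -25(y² - 10y) = -719
56(x - 7)² -25(y - 5)² = -719 + 2744 - 625 = 1400
Divide through by 1400 to get (x - 7)²/25 - (y - 5)²/56 = 1.
Hyperbola, center (7, 5), transverse axis horizontal; a² = 25, b² = 56.
Latus rectum length = 2b²/a = 2·56/5 = 112/5.

112/5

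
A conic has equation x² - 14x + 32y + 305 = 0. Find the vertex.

Only x is squared. Complete the square in x: (x - 7)² = -32(y + 8).
Vertex (7, -8); 4p = -32 so p = -8. Opens down.

(7, -8)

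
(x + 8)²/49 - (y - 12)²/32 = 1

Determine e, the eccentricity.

Center (-8, 12). The positive term is the x-term, so the transverse axis is horizontal; a² = 49, b² = 32.
c² = a² + b² = 81, so c = 9.
e = c/a = 9/7.

e = 9/7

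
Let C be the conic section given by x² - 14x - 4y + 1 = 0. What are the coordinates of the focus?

Only x is squared. Complete the square in x: (x - 7)² = 4(y + 12).
Vertex (7, -12); 4p = 4 so p = 1. Opens up.
Focus is p units from the vertex along the axis: (h, k + p).

(7, -11)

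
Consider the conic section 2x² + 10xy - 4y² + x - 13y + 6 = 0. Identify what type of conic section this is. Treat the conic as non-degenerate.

hyperbola

A = 2, B = 10, C = -4.
Discriminant B² − 4AC = 10² − 4·2·(-4) = 132.
B² − 4AC > 0 ⇒ hyperbola.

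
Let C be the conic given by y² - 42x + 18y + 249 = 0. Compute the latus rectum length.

Only y is squared. Complete the square in y: (y + 9)² = 42(x - 4).
Vertex (4, -9); 4p = 42 so p = 21/2. Opens right.
Latus rectum length = |4p| = 42.

42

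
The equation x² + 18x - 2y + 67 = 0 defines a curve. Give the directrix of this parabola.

y = -15/2

Only x is squared. Complete the square in x: (x + 9)² = 2(y + 7).
Vertex (-9, -7); 4p = 2 so p = 1/2. Opens up.
Directrix is the horizontal line y = k − p = -7 − (1/2) = -15/2.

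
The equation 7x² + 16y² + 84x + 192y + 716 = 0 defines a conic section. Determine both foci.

(-9, -6) and (-3, -6)

Rearranging, 7(x² + 12x) + 16(y² + 12y) = -716.
Completing the square gives 7(x + 6)² + 16(y + 6)² = -716 + 252 + 576 = 112.
Dividing both sides by 112: (x + 6)²/16 + (y + 6)²/7 = 1
Ellipse, center (-6, -6), major axis horizontal; a² = 16, b² = 7.
c² = a² - b² = 16 - 7 = 9, so c = 3.
Foci lie on the horizontal axis through the center: (h ± c, k).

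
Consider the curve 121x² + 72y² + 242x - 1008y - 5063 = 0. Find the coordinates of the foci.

Collect terms: 121(x² + 2x) + 72(y² - 14y) = 5063
Complete the square in x and y: 121(x + 1)² + 72(y - 7)² = 5063 + 121 + 3528 = 8712
Divide by 8712: (x + 1)²/72 + (y - 7)²/121 = 1
Ellipse, center (-1, 7), major axis vertical; a² = 121, b² = 72.
c² = a² - b² = 121 - 72 = 49, so c = 7.
Foci lie on the vertical axis through the center: (h, k ± c).

(-1, 0) and (-1, 14)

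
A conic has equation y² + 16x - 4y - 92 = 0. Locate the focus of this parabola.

Only y is squared. Complete the square in y: (y - 2)² = -16(x - 6).
Vertex (6, 2); 4p = -16 so p = -4. Opens left.
Focus is p units from the vertex along the axis: (h + p, k).

(2, 2)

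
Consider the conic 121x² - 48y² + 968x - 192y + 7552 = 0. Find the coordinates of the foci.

Group: 121(x² + 8x) -48(y² + 4y) = -7552
Complete the square in x and y: 121(x + 4)² -48(y + 2)² = -7552 + 1936 - 192 = -5808
Divide by -5808: (y + 2)²/121 - (x + 4)²/48 = 1
Hyperbola, center (-4, -2), transverse axis vertical; a² = 121, b² = 48.
c² = a² + b² = 121 + 48 = 169, so c = 13.
Foci lie on the vertical axis through the center: (h, k ± c).

(-4, -15) and (-4, 11)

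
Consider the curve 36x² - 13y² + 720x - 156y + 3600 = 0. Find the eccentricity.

e = 7/6

Rearranging, 36(x² + 20x) -13(y² + 12y) = -3600.
Complete the square in x and y: 36(x + 10)² -13(y + 6)² = -3600 + 3600 - 468 = -468
Dividing both sides by -468: (y + 6)²/36 - (x + 10)²/13 = 1
Hyperbola, center (-10, -6), transverse axis vertical; a² = 36, b² = 13.
c² = a² + b² = 49, so c = 7.
e = c/a = 7/6.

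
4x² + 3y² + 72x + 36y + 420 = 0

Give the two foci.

(-9, -7) and (-9, -5)

4(x² + 18x) + 3(y² + 12y) = -420
Complete the square: 4(x + 9)² + 3(y + 6)² = -420 + 324 + 108 = 12
Divide through by 12 to get (x + 9)²/3 + (y + 6)²/4 = 1.
Ellipse, center (-9, -6), major axis vertical; a² = 4, b² = 3.
c² = a² - b² = 4 - 3 = 1, so c = 1.
Foci lie on the vertical axis through the center: (h, k ± c).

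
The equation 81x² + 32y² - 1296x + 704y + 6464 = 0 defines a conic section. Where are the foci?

(8, -18) and (8, -4)

Group the x- and y-terms: 81(x² - 16x) + 32(y² + 22y) = -6464
81(x - 8)² + 32(y + 11)² = -6464 + 5184 + 3872 = 2592
Divide by 2592: (x - 8)²/32 + (y + 11)²/81 = 1
Ellipse, center (8, -11), major axis vertical; a² = 81, b² = 32.
c² = a² - b² = 81 - 32 = 49, so c = 7.
Foci lie on the vertical axis through the center: (h, k ± c).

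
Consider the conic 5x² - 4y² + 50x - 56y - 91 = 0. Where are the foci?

Group: 5(x² + 10x) -4(y² + 14y) = 91
5(x + 5)² -4(y + 7)² = 91 + 125 - 196 = 20
Dividing both sides by 20: (x + 5)²/4 - (y + 7)²/5 = 1
Hyperbola, center (-5, -7), transverse axis horizontal; a² = 4, b² = 5.
c² = a² + b² = 4 + 5 = 9, so c = 3.
Foci lie on the horizontal axis through the center: (h ± c, k).

(-8, -7) and (-2, -7)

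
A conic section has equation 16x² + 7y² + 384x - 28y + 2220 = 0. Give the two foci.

Group: 16(x² + 24x) + 7(y² - 4y) = -2220
Completing the square gives 16(x + 12)² + 7(y - 2)² = -2220 + 2304 + 28 = 112.
Divide by 112: (x + 12)²/7 + (y - 2)²/16 = 1
Ellipse, center (-12, 2), major axis vertical; a² = 16, b² = 7.
c² = a² - b² = 16 - 7 = 9, so c = 3.
Foci lie on the vertical axis through the center: (h, k ± c).

(-12, -1) and (-12, 5)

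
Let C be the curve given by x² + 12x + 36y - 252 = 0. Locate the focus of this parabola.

(-6, -1)

Only x is squared. Complete the square in x: (x + 6)² = -36(y - 8).
Vertex (-6, 8); 4p = -36 so p = -9. Opens down.
Focus is p units from the vertex along the axis: (h, k + p).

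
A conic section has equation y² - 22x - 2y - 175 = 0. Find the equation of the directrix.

x = -27/2

Only y is squared. Complete the square in y: (y - 1)² = 22(x + 8).
Vertex (-8, 1); 4p = 22 so p = 11/2. Opens right.
Directrix is the vertical line x = h − p = -8 − (11/2) = -27/2.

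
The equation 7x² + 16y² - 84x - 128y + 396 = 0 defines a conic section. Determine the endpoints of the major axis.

(2, 4) and (10, 4)

Collect terms: 7(x² - 12x) + 16(y² - 8y) = -396
7(x - 6)² + 16(y - 4)² = -396 + 252 + 256 = 112
Dividing both sides by 112: (x - 6)²/16 + (y - 4)²/7 = 1
Ellipse, center (6, 4), major axis horizontal; a² = 16, b² = 7.
a = 4. Vertices at (h ± a, k).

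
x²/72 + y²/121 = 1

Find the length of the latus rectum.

144/11

Center (0, 0). The larger denominator 121 sits under the y-term, so the major axis is vertical; a² = 121, b² = 72.
Latus rectum length = 2b²/a = 2·72/11 = 144/11.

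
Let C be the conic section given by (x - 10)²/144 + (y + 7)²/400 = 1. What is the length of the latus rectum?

72/5

Center (10, -7). The larger denominator 400 sits under the y-term, so the major axis is vertical; a² = 400, b² = 144.
Latus rectum length = 2b²/a = 2·144/20 = 72/5.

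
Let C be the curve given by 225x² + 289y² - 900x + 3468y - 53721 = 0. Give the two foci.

(-6, -6) and (10, -6)

Rearranging, 225(x² - 4x) + 289(y² + 12y) = 53721.
Complete the square: 225(x - 2)² + 289(y + 6)² = 53721 + 900 + 10404 = 65025
Divide through by 65025 to get (x - 2)²/289 + (y + 6)²/225 = 1.
Ellipse, center (2, -6), major axis horizontal; a² = 289, b² = 225.
c² = a² - b² = 289 - 225 = 64, so c = 8.
Foci lie on the horizontal axis through the center: (h ± c, k).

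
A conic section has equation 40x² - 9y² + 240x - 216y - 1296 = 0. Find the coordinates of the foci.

Group: 40(x² + 6x) -9(y² + 24y) = 1296
Complete the square: 40(x + 3)² -9(y + 12)² = 1296 + 360 - 1296 = 360
Dividing both sides by 360: (x + 3)²/9 - (y + 12)²/40 = 1
Hyperbola, center (-3, -12), transverse axis horizontal; a² = 9, b² = 40.
c² = a² + b² = 9 + 40 = 49, so c = 7.
Foci lie on the horizontal axis through the center: (h ± c, k).

(-10, -12) and (4, -12)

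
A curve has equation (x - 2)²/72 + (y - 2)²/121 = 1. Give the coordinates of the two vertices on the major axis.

Center (2, 2). The larger denominator 121 sits under the y-term, so the major axis is vertical; a² = 121, b² = 72.
a = 11. Vertices at (h, k ± a).

(2, -9) and (2, 13)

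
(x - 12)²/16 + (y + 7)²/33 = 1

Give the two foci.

Center (12, -7). The larger denominator 33 sits under the y-term, so the major axis is vertical; a² = 33, b² = 16.
c² = a² - b² = 33 - 16 = 17, so c = √17.
Foci lie on the vertical axis through the center: (h, k ± c).

(12, -7 - √17) and (12, -7 + √17)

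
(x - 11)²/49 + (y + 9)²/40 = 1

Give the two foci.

(8, -9) and (14, -9)

Center (11, -9). The larger denominator 49 sits under the x-term, so the major axis is horizontal; a² = 49, b² = 40.
c² = a² - b² = 49 - 40 = 9, so c = 3.
Foci lie on the horizontal axis through the center: (h ± c, k).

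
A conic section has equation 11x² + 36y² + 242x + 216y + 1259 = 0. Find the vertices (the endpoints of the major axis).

(-17, -3) and (-5, -3)

Group: 11(x² + 22x) + 36(y² + 6y) = -1259
Complete the square in x and y: 11(x + 11)² + 36(y + 3)² = -1259 + 1331 + 324 = 396
Dividing both sides by 396: (x + 11)²/36 + (y + 3)²/11 = 1
Ellipse, center (-11, -3), major axis horizontal; a² = 36, b² = 11.
a = 6. Vertices at (h ± a, k).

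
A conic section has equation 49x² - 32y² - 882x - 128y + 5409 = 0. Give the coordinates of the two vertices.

(9, -9) and (9, 5)

Group: 49(x² - 18x) -32(y² + 4y) = -5409
49(x - 9)² -32(y + 2)² = -5409 + 3969 - 128 = -1568
Divide through by -1568 to get (y + 2)²/49 - (x - 9)²/32 = 1.
Hyperbola, center (9, -2), transverse axis vertical; a² = 49, b² = 32.
a = 7. Vertices at (h, k ± a).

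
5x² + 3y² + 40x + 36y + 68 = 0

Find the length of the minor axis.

4√6

Group the x- and y-terms: 5(x² + 8x) + 3(y² + 12y) = -68
Completing the square gives 5(x + 4)² + 3(y + 6)² = -68 + 80 + 108 = 120.
Divide through by 120 to get (x + 4)²/24 + (y + 6)²/40 = 1.
Ellipse, center (-4, -6), major axis vertical; a² = 40, b² = 24.
b² = 24 so b = 2√6; the minor axis has length 2b = 4√6.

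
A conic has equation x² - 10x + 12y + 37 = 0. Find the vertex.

Only x is squared. Complete the square in x: (x - 5)² = -12(y + 1).
Vertex (5, -1); 4p = -12 so p = -3. Opens down.

(5, -1)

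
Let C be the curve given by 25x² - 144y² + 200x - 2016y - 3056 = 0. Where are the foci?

(-4, -20) and (-4, 6)

25(x² + 8x) -144(y² + 14y) = 3056
25(x + 4)² -144(y + 7)² = 3056 + 400 - 7056 = -3600
Divide through by -3600 to get (y + 7)²/25 - (x + 4)²/144 = 1.
Hyperbola, center (-4, -7), transverse axis vertical; a² = 25, b² = 144.
c² = a² + b² = 25 + 144 = 169, so c = 13.
Foci lie on the vertical axis through the center: (h, k ± c).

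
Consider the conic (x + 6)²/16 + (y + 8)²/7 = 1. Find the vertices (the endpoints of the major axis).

(-10, -8) and (-2, -8)

Center (-6, -8). The larger denominator 16 sits under the x-term, so the major axis is horizontal; a² = 16, b² = 7.
a = 4. Vertices at (h ± a, k).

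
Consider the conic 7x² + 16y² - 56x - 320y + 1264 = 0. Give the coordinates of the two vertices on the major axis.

(-4, 10) and (12, 10)

Group the x- and y-terms: 7(x² - 8x) + 16(y² - 20y) = -1264
Completing the square gives 7(x - 4)² + 16(y - 10)² = -1264 + 112 + 1600 = 448.
Dividing both sides by 448: (x - 4)²/64 + (y - 10)²/28 = 1
Ellipse, center (4, 10), major axis horizontal; a² = 64, b² = 28.
a = 8. Vertices at (h ± a, k).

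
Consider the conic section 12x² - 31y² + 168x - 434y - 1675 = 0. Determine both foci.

(-7 - √86, -7) and (-7 + √86, -7)

Group the x- and y-terms: 12(x² + 14x) -31(y² + 14y) = 1675
Complete the square: 12(x + 7)² -31(y + 7)² = 1675 + 588 - 1519 = 744
Dividing both sides by 744: (x + 7)²/62 - (y + 7)²/24 = 1
Hyperbola, center (-7, -7), transverse axis horizontal; a² = 62, b² = 24.
c² = a² + b² = 62 + 24 = 86, so c = √86.
Foci lie on the horizontal axis through the center: (h ± c, k).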